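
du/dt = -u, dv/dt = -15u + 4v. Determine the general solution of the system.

Coefficient matrix A = [[-1, 0], [-15, 4]].
Characteristic polynomial det(A - λI) = λ^2 - 3λ - 4 = 0.
Eigenvalues λ = -1, 4.
For λ=-1: (A-λI) row 2 is [-15, 5], so an eigenvector is (1, 3).
For λ=4: (A-λI) row 1 is [-5, 0], so an eigenvector is (0, -1).
General solution: c_1e^(-t)(1,3) + c_2e^(4t)(0,-1).

u(t) = c_1e^(-t), v(t) = 3c_1e^(-t) - c_2e^(4t)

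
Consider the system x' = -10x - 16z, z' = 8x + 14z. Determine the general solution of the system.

Coefficient matrix A = [[-10, -16], [8, 14]].
Characteristic polynomial det(A - λI) = λ^2 - 4λ - 12 = 0.
Eigenvalues λ = 6, -2.
For λ=6: (A-λI) row 1 is [-16, -16], so an eigenvector is (1, -1).
For λ=-2: (A-λI) row 1 is [-8, -16], so an eigenvector is (2, -1).
General solution: c_1e^(6t)(1,-1) + c_2e^(-2t)(2,-1).

x(t) = c_1e^(6t) + 2c_2e^(-2t), z(t) = -c_1e^(6t) - c_2e^(-2t)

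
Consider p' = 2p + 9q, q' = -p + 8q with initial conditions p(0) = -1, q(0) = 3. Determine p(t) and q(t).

p(t) = 30te^(5t) - e^(5t), q(t) = 10te^(5t) + 3e^(5t)

Coefficient matrix A = [[2, 9], [-1, 8]].
Characteristic polynomial det(A - λI) = λ^2 - 10λ + 25 = 0.
Single eigenvalue λ = 5 with algebraic multiplicity 2.
Eigenvector v = (3,1); generalized eigenvector w with (A-λI)w=v is (-1,0).
General solution: e^(5t)[C_1·v + C_2·(t·v + w)].
Applying p(0)=-1, q(0)=3 gives C_1=3, C_2=10.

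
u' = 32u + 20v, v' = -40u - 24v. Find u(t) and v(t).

Coefficient matrix A = [[32, 20], [-40, -24]].
Characteristic polynomial det(A - λI) = λ^2 - 8λ + 32 = 0.
Eigenvalues λ = 4 ± 4i (complex conjugate pair).
For λ=4+4i: an eigenvector is (-1,1) - i(-2,3) = (-1 + 2i, 1 - 3i).
A real fundamental pair from Re and Im of e^((4+4i)t)v: X_1 = e^(4t)(cos(4t)·(-1,1) + sin(4t)·(-2,3)), X_2 = e^(4t)(sin(4t)·(-1,1) - cos(4t)·(-2,3)).
General solution: C_1X_1 + C_2X_2.

u(t) = -2C_1e^(4t)sin(4t) - C_1e^(4t)cos(4t) - C_2e^(4t)sin(4t) + 2C_2e^(4t)cos(4t), v(t) = 3C_1e^(4t)sin(4t) + C_1e^(4t)cos(4t) + C_2e^(4t)sin(4t) - 3C_2e^(4t)cos(4t)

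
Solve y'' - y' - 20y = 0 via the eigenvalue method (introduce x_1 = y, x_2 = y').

y(t) = c_1e^(-4t) + c_2e^(5t)

Let x_1 = y, x_2 = y'. Then x_1' = x_2 and x_2' = 20x_1 + x_2.
A = [[0,1],[20,1]]; det(A-λI) = λ^2 - λ - 20.
Eigenvalues λ = -4, 5 with eigenvectors (1,-4), (1,5).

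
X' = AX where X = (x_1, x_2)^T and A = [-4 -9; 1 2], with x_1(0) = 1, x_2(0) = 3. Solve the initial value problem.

Coefficient matrix A = [[-4, -9], [1, 2]].
Characteristic polynomial det(A - λI) = λ^2 + 2λ + 1 = 0.
Single eigenvalue λ = -1 with algebraic multiplicity 2.
Eigenvector v = (-3,1); generalized eigenvector w with (A-λI)w=v is (-2,1).
General solution: e^(-t)[K_1·v + K_2·(t·v + w)].
Applying x_1(0)=1, x_2(0)=3 gives K_1=-7, K_2=10.

x_1(t) = -30te^(-t) + e^(-t), x_2(t) = 10te^(-t) + 3e^(-t)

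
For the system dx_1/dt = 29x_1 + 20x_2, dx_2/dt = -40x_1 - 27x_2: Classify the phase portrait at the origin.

unstable spiral

A = [[29,20],[-40,-27]]; det(A-λI) = λ^2 - 2λ + 17.
λ = 1 ± 4i: positive real part.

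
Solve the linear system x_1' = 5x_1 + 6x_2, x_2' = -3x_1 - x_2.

x_1(t) = -C_1e^(2t)sin(3t) - C_1e^(2t)cos(3t) - C_2e^(2t)sin(3t) + C_2e^(2t)cos(3t), x_2(t) = C_1e^(2t)sin(3t) - C_2e^(2t)cos(3t)

Coefficient matrix A = [[5, 6], [-3, -1]].
Characteristic polynomial det(A - λI) = λ^2 - 4λ + 13 = 0.
Eigenvalues λ = 2 ± 3i (complex conjugate pair).
For λ=2+3i: an eigenvector is (-1,0) - i(-1,1) = (-1 + i, 0 - i).
A real fundamental pair from Re and Im of e^((2+3i)t)v: X_1 = e^(2t)(cos(3t)·(-1,0) + sin(3t)·(-1,1)), X_2 = e^(2t)(sin(3t)·(-1,0) - cos(3t)·(-1,1)).
General solution: C_1X_1 + C_2X_2.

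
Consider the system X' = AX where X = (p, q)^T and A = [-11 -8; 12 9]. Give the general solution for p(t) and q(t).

p(t) = -c_1e^(-3t) - 2c_2e^(t), q(t) = c_1e^(-3t) + 3c_2e^(t)

Coefficient matrix A = [[-11, -8], [12, 9]].
Characteristic polynomial det(A - λI) = λ^2 + 2λ - 3 = 0.
Eigenvalues λ = -3, 1.
For λ=-3: (A-λI) row 1 is [-8, -8], so an eigenvector is (-1, 1).
For λ=1: (A-λI) row 1 is [-12, -8], so an eigenvector is (-2, 3).
General solution: c_1e^(-3t)(-1,1) + c_2e^(t)(-2,3).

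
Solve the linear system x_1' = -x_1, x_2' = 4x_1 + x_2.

x_1(t) = -c_1e^(-t), x_2(t) = 2c_1e^(-t) + c_2e^(t)

Coefficient matrix A = [[-1, 0], [4, 1]].
Characteristic polynomial det(A - λI) = λ^2 - 1 = 0.
Eigenvalues λ = -1, 1.
For λ=-1: (A-λI) row 2 is [4, 2], so an eigenvector is (-1, 2).
For λ=1: (A-λI) row 1 is [-2, 0], so an eigenvector is (0, 1).
General solution: c_1e^(-t)(-1,2) + c_2e^(t)(0,1).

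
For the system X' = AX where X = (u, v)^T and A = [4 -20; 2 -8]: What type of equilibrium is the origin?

stable spiral

A = [[4,-20],[2,-8]]; det(A-λI) = λ^2 + 4λ + 8.
λ = -2 ± 2i: negative real part.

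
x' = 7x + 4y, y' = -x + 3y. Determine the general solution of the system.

x(t) = -2c_1e^(5t) - 2c_2te^(5t) - 3c_2e^(5t), y(t) = c_1e^(5t) + c_2te^(5t) + c_2e^(5t)

Coefficient matrix A = [[7, 4], [-1, 3]].
Characteristic polynomial det(A - λI) = λ^2 - 10λ + 25 = 0.
Single eigenvalue λ = 5 with algebraic multiplicity 2.
Eigenvector v = (-2,1); generalized eigenvector w with (A-λI)w=v is (-3,1).
General solution: e^(5t)[c_1·v + c_2·(t·v + w)].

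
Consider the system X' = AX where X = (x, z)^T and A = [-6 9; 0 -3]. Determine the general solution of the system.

Coefficient matrix A = [[-6, 9], [0, -3]].
Characteristic polynomial det(A - λI) = λ^2 + 9λ + 18 = 0.
Eigenvalues λ = -6, -3.
For λ=-6: (A-λI) row 1 is [0, 9], so an eigenvector is (-1, 0).
For λ=-3: (A-λI) row 1 is [-3, 9], so an eigenvector is (3, 1).
General solution: C_1e^(-6t)(-1,0) + C_2e^(-3t)(3,1).

x(t) = -C_1e^(-6t) + 3C_2e^(-3t), z(t) = C_2e^(-3t)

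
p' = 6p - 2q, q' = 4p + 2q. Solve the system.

p(t) = -c_1e^(4t)sin(2t) + c_2e^(4t)cos(2t), q(t) = -c_1e^(4t)sin(2t) + c_1e^(4t)cos(2t) + c_2e^(4t)sin(2t) + c_2e^(4t)cos(2t)

Coefficient matrix A = [[6, -2], [4, 2]].
Characteristic polynomial det(A - λI) = λ^2 - 8λ + 20 = 0.
Eigenvalues λ = 4 ± 2i (complex conjugate pair).
For λ=4+2i: an eigenvector is (0,1) - i(-1,-1) = (0 + i, 1 + i).
A real fundamental pair from Re and Im of e^((4+2i)t)v: X_1 = e^(4t)(cos(2t)·(0,1) + sin(2t)·(-1,-1)), X_2 = e^(4t)(sin(2t)·(0,1) - cos(2t)·(-1,-1)).
General solution: c_1X_1 + c_2X_2.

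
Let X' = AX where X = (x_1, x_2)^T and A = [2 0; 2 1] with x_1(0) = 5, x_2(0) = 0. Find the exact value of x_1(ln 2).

20

A = [[2,0],[2,1]]; eigenvalues λ = 1, 2.
Eigenvectors: (0,-1) for λ=1, (-1,-2) for λ=2.
From the initial condition, c_1 = 10, c_2 = -5.
x_1(ln 2) = (10)(2^1)(0) + (-5)(2^2)(-1) = 20.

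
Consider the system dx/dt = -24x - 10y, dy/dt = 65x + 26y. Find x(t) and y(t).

x(t) = K_1e^(t)sin(5t) + K_1e^(t)cos(5t) + K_2e^(t)sin(5t) - K_2e^(t)cos(5t), y(t) = -2K_1e^(t)sin(5t) - 3K_1e^(t)cos(5t) - 3K_2e^(t)sin(5t) + 2K_2e^(t)cos(5t)

Coefficient matrix A = [[-24, -10], [65, 26]].
Characteristic polynomial det(A - λI) = λ^2 - 2λ + 26 = 0.
Eigenvalues λ = 1 ± 5i (complex conjugate pair).
For λ=1+5i: an eigenvector is (1,-3) - i(1,-2) = (1 - i, -3 + 2i).
A real fundamental pair from Re and Im of e^((1+5i)t)v: X_1 = e^(t)(cos(5t)·(1,-3) + sin(5t)·(1,-2)), X_2 = e^(t)(sin(5t)·(1,-3) - cos(5t)·(1,-2)).
General solution: K_1X_1 + K_2X_2.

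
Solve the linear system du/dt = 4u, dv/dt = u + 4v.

Coefficient matrix A = [[4, 0], [1, 4]].
Characteristic polynomial det(A - λI) = λ^2 - 8λ + 16 = 0.
Single eigenvalue λ = 4 with algebraic multiplicity 2.
Eigenvector v = (0,1); generalized eigenvector w with (A-λI)w=v is (1,3).
General solution: e^(4t)[C_1·v + C_2·(t·v + w)].

u(t) = C_2e^(4t), v(t) = C_1e^(4t) + C_2te^(4t) + 3C_2e^(4t)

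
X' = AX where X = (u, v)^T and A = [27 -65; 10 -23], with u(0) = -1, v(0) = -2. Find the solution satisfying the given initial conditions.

Coefficient matrix A = [[27, -65], [10, -23]].
Characteristic polynomial det(A - λI) = λ^2 - 4λ + 29 = 0.
Eigenvalues λ = 2 ± 5i (complex conjugate pair).
For λ=2+5i: an eigenvector is (2,1) - i(-3,-1) = (2 + 3i, 1 + i).
A real fundamental pair from Re and Im of e^((2+5i)t)v: X_1 = e^(2t)(cos(5t)·(2,1) + sin(5t)·(-3,-1)), X_2 = e^(2t)(sin(5t)·(2,1) - cos(5t)·(-3,-1)).
General solution: c_1X_1 + c_2X_2.
Applying u(0)=-1, v(0)=-2 gives c_1=-5, c_2=3.

u(t) = 21e^(2t)sin(5t) - e^(2t)cos(5t), v(t) = 8e^(2t)sin(5t) - 2e^(2t)cos(5t)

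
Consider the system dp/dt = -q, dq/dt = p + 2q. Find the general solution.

p(t) = c_1e^(t) + c_2te^(t) - 3c_2e^(t), q(t) = -c_1e^(t) - c_2te^(t) + 2c_2e^(t)

Coefficient matrix A = [[0, -1], [1, 2]].
Characteristic polynomial det(A - λI) = λ^2 - 2λ + 1 = 0.
Single eigenvalue λ = 1 with algebraic multiplicity 2.
Eigenvector v = (1,-1); generalized eigenvector w with (A-λI)w=v is (-3,2).
General solution: e^(t)[c_1·v + c_2·(t·v + w)].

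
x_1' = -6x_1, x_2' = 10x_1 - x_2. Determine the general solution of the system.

x_1(t) = C_1e^(-6t), x_2(t) = -2C_1e^(-6t) + C_2e^(-t)

Coefficient matrix A = [[-6, 0], [10, -1]].
Characteristic polynomial det(A - λI) = λ^2 + 7λ + 6 = 0.
Eigenvalues λ = -6, -1.
For λ=-6: (A-λI) row 2 is [10, 5], so an eigenvector is (1, -2).
For λ=-1: (A-λI) row 1 is [-5, 0], so an eigenvector is (0, 1).
General solution: C_1e^(-6t)(1,-2) + C_2e^(-t)(0,1).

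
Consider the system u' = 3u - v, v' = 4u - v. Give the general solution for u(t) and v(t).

u(t) = K_1e^(t) + K_2te^(t) - K_2e^(t), v(t) = 2K_1e^(t) + 2K_2te^(t) - 3K_2e^(t)

Coefficient matrix A = [[3, -1], [4, -1]].
Characteristic polynomial det(A - λI) = λ^2 - 2λ + 1 = 0.
Single eigenvalue λ = 1 with algebraic multiplicity 2.
Eigenvector v = (1,2); generalized eigenvector w with (A-λI)w=v is (-1,-3).
General solution: e^(t)[K_1·v + K_2·(t·v + w)].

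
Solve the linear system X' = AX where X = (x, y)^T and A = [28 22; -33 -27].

Coefficient matrix A = [[28, 22], [-33, -27]].
Characteristic polynomial det(A - λI) = λ^2 - λ - 30 = 0.
Eigenvalues λ = 6, -5.
For λ=6: (A-λI) row 1 is [22, 22], so an eigenvector is (-1, 1).
For λ=-5: (A-λI) row 1 is [33, 22], so an eigenvector is (-2, 3).
General solution: C_1e^(6t)(-1,1) + C_2e^(-5t)(-2,3).

x(t) = -C_1e^(6t) - 2C_2e^(-5t), y(t) = C_1e^(6t) + 3C_2e^(-5t)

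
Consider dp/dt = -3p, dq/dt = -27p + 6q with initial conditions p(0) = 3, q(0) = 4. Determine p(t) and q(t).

Coefficient matrix A = [[-3, 0], [-27, 6]].
Characteristic polynomial det(A - λI) = λ^2 - 3λ - 18 = 0.
Eigenvalues λ = 6, -3.
For λ=6: (A-λI) row 1 is [-9, 0], so an eigenvector is (0, -1).
For λ=-3: (A-λI) row 2 is [-27, 9], so an eigenvector is (1, 3).
General solution: c_1e^(6t)(0,-1) + c_2e^(-3t)(1,3).
Applying p(0)=3, q(0)=4 gives c_1=5, c_2=3.

p(t) = 3e^(-3t), q(t) = -5e^(6t) + 9e^(-3t)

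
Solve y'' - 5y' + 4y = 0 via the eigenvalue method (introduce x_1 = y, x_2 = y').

y(t) = c_1e^(4t) + c_2e^(t)

Let x_1 = y, x_2 = y'. Then x_1' = x_2 and x_2' = -4x_1 + 5x_2.
A = [[0,1],[-4,5]]; det(A-λI) = λ^2 - 5λ + 4.
Eigenvalues λ = 4, 1 with eigenvectors (1,4), (1,1).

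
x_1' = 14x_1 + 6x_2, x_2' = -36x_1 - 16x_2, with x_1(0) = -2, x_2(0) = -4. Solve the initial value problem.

Coefficient matrix A = [[14, 6], [-36, -16]].
Characteristic polynomial det(A - λI) = λ^2 + 2λ - 8 = 0.
Eigenvalues λ = -4, 2.
For λ=-4: (A-λI) row 1 is [18, 6], so an eigenvector is (1, -3).
For λ=2: (A-λI) row 1 is [12, 6], so an eigenvector is (1, -2).
General solution: K_1e^(-4t)(1,-3) + K_2e^(2t)(1,-2).
Applying x_1(0)=-2, x_2(0)=-4 gives K_1=8, K_2=-10.

x_1(t) = -10e^(2t) + 8e^(-4t), x_2(t) = 20e^(2t) - 24e^(-4t)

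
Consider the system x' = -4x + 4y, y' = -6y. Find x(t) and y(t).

x(t) = -2K_1e^(-6t) - K_2e^(-4t), y(t) = K_1e^(-6t)

Coefficient matrix A = [[-4, 4], [0, -6]].
Characteristic polynomial det(A - λI) = λ^2 + 10λ + 24 = 0.
Eigenvalues λ = -6, -4.
For λ=-6: (A-λI) row 1 is [2, 4], so an eigenvector is (-2, 1).
For λ=-4: (A-λI) row 1 is [0, 4], so an eigenvector is (-1, 0).
General solution: K_1e^(-6t)(-2,1) + K_2e^(-4t)(-1,0).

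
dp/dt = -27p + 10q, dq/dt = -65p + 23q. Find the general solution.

p(t) = C_1e^(-2t)sin(5t) + C_1e^(-2t)cos(5t) + C_2e^(-2t)sin(5t) - C_2e^(-2t)cos(5t), q(t) = 2C_1e^(-2t)sin(5t) + 3C_1e^(-2t)cos(5t) + 3C_2e^(-2t)sin(5t) - 2C_2e^(-2t)cos(5t)

Coefficient matrix A = [[-27, 10], [-65, 23]].
Characteristic polynomial det(A - λI) = λ^2 + 4λ + 29 = 0.
Eigenvalues λ = -2 ± 5i (complex conjugate pair).
For λ=-2+5i: an eigenvector is (1,3) - i(1,2) = (1 - i, 3 - 2i).
A real fundamental pair from Re and Im of e^((-2+5i)t)v: X_1 = e^(-2t)(cos(5t)·(1,3) + sin(5t)·(1,2)), X_2 = e^(-2t)(sin(5t)·(1,3) - cos(5t)·(1,2)).
General solution: C_1X_1 + C_2X_2.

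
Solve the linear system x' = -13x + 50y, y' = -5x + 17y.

x(t) = 3c_1e^(2t)sin(5t) - c_1e^(2t)cos(5t) - c_2e^(2t)sin(5t) - 3c_2e^(2t)cos(5t), y(t) = c_1e^(2t)sin(5t) - c_2e^(2t)cos(5t)

Coefficient matrix A = [[-13, 50], [-5, 17]].
Characteristic polynomial det(A - λI) = λ^2 - 4λ + 29 = 0.
Eigenvalues λ = 2 ± 5i (complex conjugate pair).
For λ=2+5i: an eigenvector is (-1,0) - i(3,1) = (-1 - 3i, 0 - i).
A real fundamental pair from Re and Im of e^((2+5i)t)v: X_1 = e^(2t)(cos(5t)·(-1,0) + sin(5t)·(3,1)), X_2 = e^(2t)(sin(5t)·(-1,0) - cos(5t)·(3,1)).
General solution: c_1X_1 + c_2X_2.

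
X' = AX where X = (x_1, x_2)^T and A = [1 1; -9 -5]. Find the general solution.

x_1(t) = -C_1e^(-2t) - C_2te^(-2t) - C_2e^(-2t), x_2(t) = 3C_1e^(-2t) + 3C_2te^(-2t) + 2C_2e^(-2t)

Coefficient matrix A = [[1, 1], [-9, -5]].
Characteristic polynomial det(A - λI) = λ^2 + 4λ + 4 = 0.
Single eigenvalue λ = -2 with algebraic multiplicity 2.
Eigenvector v = (-1,3); generalized eigenvector w with (A-λI)w=v is (-1,2).
General solution: e^(-2t)[C_1·v + C_2·(t·v + w)].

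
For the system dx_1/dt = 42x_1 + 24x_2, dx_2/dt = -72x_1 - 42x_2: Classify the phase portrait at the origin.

A = [[42,24],[-72,-42]]; det(A-λI) = λ^2 - 36.
λ = -6, 6: opposite signs.

saddle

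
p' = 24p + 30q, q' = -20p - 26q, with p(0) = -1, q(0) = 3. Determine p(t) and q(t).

p(t) = 6e^(4t) - 7e^(-6t), q(t) = -4e^(4t) + 7e^(-6t)

Coefficient matrix A = [[24, 30], [-20, -26]].
Characteristic polynomial det(A - λI) = λ^2 + 2λ - 24 = 0.
Eigenvalues λ = 4, -6.
For λ=4: (A-λI) row 1 is [20, 30], so an eigenvector is (-3, 2).
For λ=-6: (A-λI) row 1 is [30, 30], so an eigenvector is (-1, 1).
General solution: K_1e^(4t)(-3,2) + K_2e^(-6t)(-1,1).
Applying p(0)=-1, q(0)=3 gives K_1=-2, K_2=7.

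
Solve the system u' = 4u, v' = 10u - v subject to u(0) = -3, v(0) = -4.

u(t) = -3e^(4t), v(t) = -6e^(4t) + 2e^(-t)

Coefficient matrix A = [[4, 0], [10, -1]].
Characteristic polynomial det(A - λI) = λ^2 - 3λ - 4 = 0.
Eigenvalues λ = -1, 4.
For λ=-1: (A-λI) row 1 is [5, 0], so an eigenvector is (0, 1).
For λ=4: (A-λI) row 2 is [10, -5], so an eigenvector is (1, 2).
General solution: C_1e^(-t)(0,1) + C_2e^(4t)(1,2).
Applying u(0)=-3, v(0)=-4 gives C_1=2, C_2=-3.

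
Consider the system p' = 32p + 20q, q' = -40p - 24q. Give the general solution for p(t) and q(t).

p(t) = -2c_1e^(4t)sin(4t) - c_1e^(4t)cos(4t) - c_2e^(4t)sin(4t) + 2c_2e^(4t)cos(4t), q(t) = 3c_1e^(4t)sin(4t) + c_1e^(4t)cos(4t) + c_2e^(4t)sin(4t) - 3c_2e^(4t)cos(4t)

Coefficient matrix A = [[32, 20], [-40, -24]].
Characteristic polynomial det(A - λI) = λ^2 - 8λ + 32 = 0.
Eigenvalues λ = 4 ± 4i (complex conjugate pair).
For λ=4+4i: an eigenvector is (-1,1) - i(-2,3) = (-1 + 2i, 1 - 3i).
A real fundamental pair from Re and Im of e^((4+4i)t)v: X_1 = e^(4t)(cos(4t)·(-1,1) + sin(4t)·(-2,3)), X_2 = e^(4t)(sin(4t)·(-1,1) - cos(4t)·(-2,3)).
General solution: c_1X_1 + c_2X_2.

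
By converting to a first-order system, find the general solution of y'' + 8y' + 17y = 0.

Let x_1 = y, x_2 = y'. Then x_1' = x_2 and x_2' = -17x_1 - 8x_2.
A = [[0,1],[-17,-8]]; det(A-λI) = λ^2 + 8λ + 17.
Eigenvalues λ = -4 ± i.

y(t) = C_1e^(-4t)cos(t) + C_2e^(-4t)sin(t)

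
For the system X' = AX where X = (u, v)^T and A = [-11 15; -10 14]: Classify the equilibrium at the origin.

saddle

A = [[-11,15],[-10,14]]; det(A-λI) = λ^2 - 3λ - 4.
λ = 4, -1: opposite signs.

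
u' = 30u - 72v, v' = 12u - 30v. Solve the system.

u(t) = 2K_1e^(-6t) - 3K_2e^(6t), v(t) = K_1e^(-6t) - K_2e^(6t)

Coefficient matrix A = [[30, -72], [12, -30]].
Characteristic polynomial det(A - λI) = λ^2 - 36 = 0.
Eigenvalues λ = -6, 6.
For λ=-6: (A-λI) row 1 is [36, -72], so an eigenvector is (2, 1).
For λ=6: (A-λI) row 1 is [24, -72], so an eigenvector is (-3, -1).
General solution: K_1e^(-6t)(2,1) + K_2e^(6t)(-3,-1).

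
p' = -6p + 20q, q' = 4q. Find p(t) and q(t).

p(t) = 2c_1e^(4t) - c_2e^(-6t), q(t) = c_1e^(4t)

Coefficient matrix A = [[-6, 20], [0, 4]].
Characteristic polynomial det(A - λI) = λ^2 + 2λ - 24 = 0.
Eigenvalues λ = 4, -6.
For λ=4: (A-λI) row 1 is [-10, 20], so an eigenvector is (2, 1).
For λ=-6: (A-λI) row 1 is [0, 20], so an eigenvector is (-1, 0).
General solution: c_1e^(4t)(2,1) + c_2e^(-6t)(-1,0).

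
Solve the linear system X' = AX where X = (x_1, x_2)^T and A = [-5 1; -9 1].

Coefficient matrix A = [[-5, 1], [-9, 1]].
Characteristic polynomial det(A - λI) = λ^2 + 4λ + 4 = 0.
Single eigenvalue λ = -2 with algebraic multiplicity 2.
Eigenvector v = (1,3); generalized eigenvector w with (A-λI)w=v is (0,1).
General solution: e^(-2t)[K_1·v + K_2·(t·v + w)].

x_1(t) = K_1e^(-2t) + K_2te^(-2t), x_2(t) = 3K_1e^(-2t) + 3K_2te^(-2t) + K_2e^(-2t)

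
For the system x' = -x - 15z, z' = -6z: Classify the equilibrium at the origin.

stable node

A = [[-1,-15],[0,-6]]; det(A-λI) = λ^2 + 7λ + 6.
λ = -6, -1: both negative.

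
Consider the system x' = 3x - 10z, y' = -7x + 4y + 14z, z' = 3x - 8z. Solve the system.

Coefficient matrix A = [[3, 0, -10], [-7, 4, 14], [3, 0, -8]].
det(A - λI) = 0 gives eigenvalues λ = 4, -3, -2.
For λ=4: eigenvector (0,1,0).
For λ=-3: eigenvector (-5,1,-3).
For λ=-2: eigenvector (2,0,1).
General solution: c_1e^(4t)(0,1,0) + c_2e^(-3t)(-5,1,-3) + c_3e^(-2t)(2,0,1).

x(t) = -5c_2e^(-3t) + 2c_3e^(-2t), y(t) = c_1e^(4t) + c_2e^(-3t), z(t) = -3c_2e^(-3t) + c_3e^(-2t)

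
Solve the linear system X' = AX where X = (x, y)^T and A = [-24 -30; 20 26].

x(t) = c_1e^(6t) + 3c_2e^(-4t), y(t) = -c_1e^(6t) - 2c_2e^(-4t)

Coefficient matrix A = [[-24, -30], [20, 26]].
Characteristic polynomial det(A - λI) = λ^2 - 2λ - 24 = 0.
Eigenvalues λ = 6, -4.
For λ=6: (A-λI) row 1 is [-30, -30], so an eigenvector is (1, -1).
For λ=-4: (A-λI) row 1 is [-20, -30], so an eigenvector is (3, -2).
General solution: c_1e^(6t)(1,-1) + c_2e^(-4t)(3,-2).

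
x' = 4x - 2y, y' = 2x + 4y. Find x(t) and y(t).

x(t) = c_1e^(4t)sin(2t) - c_2e^(4t)cos(2t), y(t) = -c_1e^(4t)cos(2t) - c_2e^(4t)sin(2t)

Coefficient matrix A = [[4, -2], [2, 4]].
Characteristic polynomial det(A - λI) = λ^2 - 8λ + 20 = 0.
Eigenvalues λ = 4 ± 2i (complex conjugate pair).
For λ=4+2i: an eigenvector is (0,-1) - i(1,0) = (0 - i, -1).
A real fundamental pair from Re and Im of e^((4+2i)t)v: X_1 = e^(4t)(cos(2t)·(0,-1) + sin(2t)·(1,0)), X_2 = e^(4t)(sin(2t)·(0,-1) - cos(2t)·(1,0)).
General solution: c_1X_1 + c_2X_2.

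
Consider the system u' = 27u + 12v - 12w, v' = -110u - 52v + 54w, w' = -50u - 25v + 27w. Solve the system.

Coefficient matrix A = [[27, 12, -12], [-110, -52, 54], [-50, -25, 27]].
det(A - λI) = 0 gives eigenvalues λ = 3, -3, 2.
For λ=3: eigenvector (1,-2,0).
For λ=-3: eigenvector (-2,10,5).
For λ=2: eigenvector (0,-1,-1).
General solution: K_1e^(3t)(1,-2,0) + K_2e^(-3t)(-2,10,5) + K_3e^(2t)(0,-1,-1).

u(t) = K_1e^(3t) - 2K_2e^(-3t), v(t) = -2K_1e^(3t) + 10K_2e^(-3t) - K_3e^(2t), w(t) = 5K_2e^(-3t) - K_3e^(2t)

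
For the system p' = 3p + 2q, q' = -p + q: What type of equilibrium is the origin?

unstable spiral

A = [[3,2],[-1,1]]; det(A-λI) = λ^2 - 4λ + 5.
λ = 2 ± i: positive real part.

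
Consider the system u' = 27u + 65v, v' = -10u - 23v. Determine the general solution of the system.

Coefficient matrix A = [[27, 65], [-10, -23]].
Characteristic polynomial det(A - λI) = λ^2 - 4λ + 29 = 0.
Eigenvalues λ = 2 ± 5i (complex conjugate pair).
For λ=2+5i: an eigenvector is (3,-1) - i(2,-1) = (3 - 2i, -1 + i).
A real fundamental pair from Re and Im of e^((2+5i)t)v: X_1 = e^(2t)(cos(5t)·(3,-1) + sin(5t)·(2,-1)), X_2 = e^(2t)(sin(5t)·(3,-1) - cos(5t)·(2,-1)).
General solution: C_1X_1 + C_2X_2.

u(t) = 2C_1e^(2t)sin(5t) + 3C_1e^(2t)cos(5t) + 3C_2e^(2t)sin(5t) - 2C_2e^(2t)cos(5t), v(t) = -C_1e^(2t)sin(5t) - C_1e^(2t)cos(5t) - C_2e^(2t)sin(5t) + C_2e^(2t)cos(5t)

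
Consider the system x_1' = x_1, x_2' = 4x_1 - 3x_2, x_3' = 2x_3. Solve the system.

Coefficient matrix A = [[1, 0, 0], [4, -3, 0], [0, 0, 2]].
det(A - λI) = 0 gives eigenvalues λ = 2, -3, 1.
For λ=2: eigenvector (0,0,1).
For λ=-3: eigenvector (0,1,0).
For λ=1: eigenvector (1,1,0).
General solution: C_1e^(2t)(0,0,1) + C_2e^(-3t)(0,1,0) + C_3e^(t)(1,1,0).

x_1(t) = C_3e^(t), x_2(t) = C_2e^(-3t) + C_3e^(t), x_3(t) = C_1e^(2t)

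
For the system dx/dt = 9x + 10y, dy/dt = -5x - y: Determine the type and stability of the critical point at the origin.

A = [[9,10],[-5,-1]]; det(A-λI) = λ^2 - 8λ + 41.
λ = 4 ± 5i: positive real part.

unstable spiral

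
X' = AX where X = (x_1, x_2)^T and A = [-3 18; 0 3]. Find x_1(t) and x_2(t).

Coefficient matrix A = [[-3, 18], [0, 3]].
Characteristic polynomial det(A - λI) = λ^2 - 9 = 0.
Eigenvalues λ = 3, -3.
For λ=3: (A-λI) row 1 is [-6, 18], so an eigenvector is (3, 1).
For λ=-3: (A-λI) row 1 is [0, 18], so an eigenvector is (-1, 0).
General solution: c_1e^(3t)(3,1) + c_2e^(-3t)(-1,0).

x_1(t) = 3c_1e^(3t) - c_2e^(-3t), x_2(t) = c_1e^(3t)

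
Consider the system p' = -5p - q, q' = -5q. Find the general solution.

Coefficient matrix A = [[-5, -1], [0, -5]].
Characteristic polynomial det(A - λI) = λ^2 + 10λ + 25 = 0.
Single eigenvalue λ = -5 with algebraic multiplicity 2.
Eigenvector v = (1,0); generalized eigenvector w with (A-λI)w=v is (1,-1).
General solution: e^(-5t)[K_1·v + K_2·(t·v + w)].

p(t) = K_1e^(-5t) + K_2te^(-5t) + K_2e^(-5t), q(t) = -K_2e^(-5t)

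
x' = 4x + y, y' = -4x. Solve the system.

Coefficient matrix A = [[4, 1], [-4, 0]].
Characteristic polynomial det(A - λI) = λ^2 - 4λ + 4 = 0.
Single eigenvalue λ = 2 with algebraic multiplicity 2.
Eigenvector v = (1,-2); generalized eigenvector w with (A-λI)w=v is (-1,3).
General solution: e^(2t)[K_1·v + K_2·(t·v + w)].

x(t) = K_1e^(2t) + K_2te^(2t) - K_2e^(2t), y(t) = -2K_1e^(2t) - 2K_2te^(2t) + 3K_2e^(2t)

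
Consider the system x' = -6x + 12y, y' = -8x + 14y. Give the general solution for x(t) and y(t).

Coefficient matrix A = [[-6, 12], [-8, 14]].
Characteristic polynomial det(A - λI) = λ^2 - 8λ + 12 = 0.
Eigenvalues λ = 2, 6.
For λ=2: (A-λI) row 1 is [-8, 12], so an eigenvector is (-3, -2).
For λ=6: (A-λI) row 1 is [-12, 12], so an eigenvector is (-1, -1).
General solution: K_1e^(2t)(-3,-2) + K_2e^(6t)(-1,-1).

x(t) = -3K_1e^(2t) - K_2e^(6t), y(t) = -2K_1e^(2t) - K_2e^(6t)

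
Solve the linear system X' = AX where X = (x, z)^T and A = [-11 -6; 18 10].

Coefficient matrix A = [[-11, -6], [18, 10]].
Characteristic polynomial det(A - λI) = λ^2 + λ - 2 = 0.
Eigenvalues λ = 1, -2.
For λ=1: (A-λI) row 1 is [-12, -6], so an eigenvector is (-1, 2).
For λ=-2: (A-λI) row 1 is [-9, -6], so an eigenvector is (-2, 3).
General solution: c_1e^(t)(-1,2) + c_2e^(-2t)(-2,3).

x(t) = -c_1e^(t) - 2c_2e^(-2t), z(t) = 2c_1e^(t) + 3c_2e^(-2t)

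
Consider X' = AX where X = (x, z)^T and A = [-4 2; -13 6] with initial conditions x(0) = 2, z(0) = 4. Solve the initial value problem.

Coefficient matrix A = [[-4, 2], [-13, 6]].
Characteristic polynomial det(A - λI) = λ^2 - 2λ + 2 = 0.
Eigenvalues λ = 1 ± i (complex conjugate pair).
For λ=1+i: an eigenvector is (1,3) - i(1,2) = (1 - i, 3 - 2i).
A real fundamental pair from Re and Im of e^((1+i)t)v: X_1 = e^(t)(cos(t)·(1,3) + sin(t)·(1,2)), X_2 = e^(t)(sin(t)·(1,3) - cos(t)·(1,2)).
General solution: C_1X_1 + C_2X_2.
Applying x(0)=2, z(0)=4 gives C_1=0, C_2=-2.

x(t) = -2e^(t)sin(t) + 2e^(t)cos(t), z(t) = -6e^(t)sin(t) + 4e^(t)cos(t)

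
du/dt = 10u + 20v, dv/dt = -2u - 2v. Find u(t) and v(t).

Coefficient matrix A = [[10, 20], [-2, -2]].
Characteristic polynomial det(A - λI) = λ^2 - 8λ + 20 = 0.
Eigenvalues λ = 4 ± 2i (complex conjugate pair).
For λ=4+2i: an eigenvector is (3,-1) - i(-1,0) = (3 + i, -1).
A real fundamental pair from Re and Im of e^((4+2i)t)v: X_1 = e^(4t)(cos(2t)·(3,-1) + sin(2t)·(-1,0)), X_2 = e^(4t)(sin(2t)·(3,-1) - cos(2t)·(-1,0)).
General solution: K_1X_1 + K_2X_2.

u(t) = -K_1e^(4t)sin(2t) + 3K_1e^(4t)cos(2t) + 3K_2e^(4t)sin(2t) + K_2e^(4t)cos(2t), v(t) = -K_1e^(4t)cos(2t) - K_2e^(4t)sin(2t)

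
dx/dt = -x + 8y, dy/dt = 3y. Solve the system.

Coefficient matrix A = [[-1, 8], [0, 3]].
Characteristic polynomial det(A - λI) = λ^2 - 2λ - 3 = 0.
Eigenvalues λ = -1, 3.
For λ=-1: (A-λI) row 1 is [0, 8], so an eigenvector is (1, 0).
For λ=3: (A-λI) row 1 is [-4, 8], so an eigenvector is (2, 1).
General solution: C_1e^(-t)(1,0) + C_2e^(3t)(2,1).

x(t) = C_1e^(-t) + 2C_2e^(3t), y(t) = C_2e^(3t)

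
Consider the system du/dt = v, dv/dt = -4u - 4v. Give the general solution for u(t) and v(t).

Coefficient matrix A = [[0, 1], [-4, -4]].
Characteristic polynomial det(A - λI) = λ^2 + 4λ + 4 = 0.
Single eigenvalue λ = -2 with algebraic multiplicity 2.
Eigenvector v = (1,-2); generalized eigenvector w with (A-λI)w=v is (-1,3).
General solution: e^(-2t)[C_1·v + C_2·(t·v + w)].

u(t) = C_1e^(-2t) + C_2te^(-2t) - C_2e^(-2t), v(t) = -2C_1e^(-2t) - 2C_2te^(-2t) + 3C_2e^(-2t)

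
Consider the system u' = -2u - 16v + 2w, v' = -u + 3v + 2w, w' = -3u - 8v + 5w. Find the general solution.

Coefficient matrix A = [[-2, -16, 2], [-1, 3, 2], [-3, -8, 5]].
det(A - λI) = 0 gives eigenvalues λ = 4, 3, -1.
For λ=4: eigenvector (3,-1,1).
For λ=3: eigenvector (-4,1,-2).
For λ=-1: eigenvector (2,0,1).
General solution: c_1e^(4t)(3,-1,1) + c_2e^(3t)(-4,1,-2) + c_3e^(-t)(2,0,1).

u(t) = 3c_1e^(4t) - 4c_2e^(3t) + 2c_3e^(-t), v(t) = -c_1e^(4t) + c_2e^(3t), w(t) = c_1e^(4t) - 2c_2e^(3t) + c_3e^(-t)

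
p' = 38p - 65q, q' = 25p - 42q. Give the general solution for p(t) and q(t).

p(t) = -2C_1e^(-2t)sin(5t) + 3C_1e^(-2t)cos(5t) + 3C_2e^(-2t)sin(5t) + 2C_2e^(-2t)cos(5t), q(t) = -C_1e^(-2t)sin(5t) + 2C_1e^(-2t)cos(5t) + 2C_2e^(-2t)sin(5t) + C_2e^(-2t)cos(5t)

Coefficient matrix A = [[38, -65], [25, -42]].
Characteristic polynomial det(A - λI) = λ^2 + 4λ + 29 = 0.
Eigenvalues λ = -2 ± 5i (complex conjugate pair).
For λ=-2+5i: an eigenvector is (3,2) - i(-2,-1) = (3 + 2i, 2 + i).
A real fundamental pair from Re and Im of e^((-2+5i)t)v: X_1 = e^(-2t)(cos(5t)·(3,2) + sin(5t)·(-2,-1)), X_2 = e^(-2t)(sin(5t)·(3,2) - cos(5t)·(-2,-1)).
General solution: C_1X_1 + C_2X_2.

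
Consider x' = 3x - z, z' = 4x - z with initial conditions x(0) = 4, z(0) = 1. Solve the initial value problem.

Coefficient matrix A = [[3, -1], [4, -1]].
Characteristic polynomial det(A - λI) = λ^2 - 2λ + 1 = 0.
Single eigenvalue λ = 1 with algebraic multiplicity 2.
Eigenvector v = (1,2); generalized eigenvector w with (A-λI)w=v is (2,3).
General solution: e^(t)[K_1·v + K_2·(t·v + w)].
Applying x(0)=4, z(0)=1 gives K_1=-10, K_2=7.

x(t) = 7te^(t) + 4e^(t), z(t) = 14te^(t) + e^(t)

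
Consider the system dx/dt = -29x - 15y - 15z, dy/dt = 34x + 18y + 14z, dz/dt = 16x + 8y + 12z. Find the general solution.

x(t) = -c_1e^(t) - 3c_3e^(-4t), y(t) = 2c_1e^(t) - c_2e^(4t) + 4c_3e^(-4t), z(t) = c_2e^(4t) + c_3e^(-4t)

Coefficient matrix A = [[-29, -15, -15], [34, 18, 14], [16, 8, 12]].
det(A - λI) = 0 gives eigenvalues λ = 1, 4, -4.
For λ=1: eigenvector (-1,2,0).
For λ=4: eigenvector (0,-1,1).
For λ=-4: eigenvector (-3,4,1).
General solution: c_1e^(t)(-1,2,0) + c_2e^(4t)(0,-1,1) + c_3e^(-4t)(-3,4,1).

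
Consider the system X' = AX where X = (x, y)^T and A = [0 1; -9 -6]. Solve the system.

x(t) = C_1e^(-3t) + C_2te^(-3t), y(t) = -3C_1e^(-3t) - 3C_2te^(-3t) + C_2e^(-3t)

Coefficient matrix A = [[0, 1], [-9, -6]].
Characteristic polynomial det(A - λI) = λ^2 + 6λ + 9 = 0.
Single eigenvalue λ = -3 with algebraic multiplicity 2.
Eigenvector v = (1,-3); generalized eigenvector w with (A-λI)w=v is (0,1).
General solution: e^(-3t)[C_1·v + C_2·(t·v + w)].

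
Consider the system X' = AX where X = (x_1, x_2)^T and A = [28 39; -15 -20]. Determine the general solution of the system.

x_1(t) = -3c_1e^(4t)sin(3t) - 2c_1e^(4t)cos(3t) - 2c_2e^(4t)sin(3t) + 3c_2e^(4t)cos(3t), x_2(t) = 2c_1e^(4t)sin(3t) + c_1e^(4t)cos(3t) + c_2e^(4t)sin(3t) - 2c_2e^(4t)cos(3t)

Coefficient matrix A = [[28, 39], [-15, -20]].
Characteristic polynomial det(A - λI) = λ^2 - 8λ + 25 = 0.
Eigenvalues λ = 4 ± 3i (complex conjugate pair).
For λ=4+3i: an eigenvector is (-2,1) - i(-3,2) = (-2 + 3i, 1 - 2i).
A real fundamental pair from Re and Im of e^((4+3i)t)v: X_1 = e^(4t)(cos(3t)·(-2,1) + sin(3t)·(-3,2)), X_2 = e^(4t)(sin(3t)·(-2,1) - cos(3t)·(-3,2)).
General solution: c_1X_1 + c_2X_2.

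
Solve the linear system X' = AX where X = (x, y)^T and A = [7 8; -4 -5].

Coefficient matrix A = [[7, 8], [-4, -5]].
Characteristic polynomial det(A - λI) = λ^2 - 2λ - 3 = 0.
Eigenvalues λ = -1, 3.
For λ=-1: (A-λI) row 1 is [8, 8], so an eigenvector is (1, -1).
For λ=3: (A-λI) row 1 is [4, 8], so an eigenvector is (-2, 1).
General solution: C_1e^(-t)(1,-1) + C_2e^(3t)(-2,1).

x(t) = C_1e^(-t) - 2C_2e^(3t), y(t) = -C_1e^(-t) + C_2e^(3t)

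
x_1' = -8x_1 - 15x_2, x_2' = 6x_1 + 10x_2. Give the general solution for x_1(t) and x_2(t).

Coefficient matrix A = [[-8, -15], [6, 10]].
Characteristic polynomial det(A - λI) = λ^2 - 2λ + 10 = 0.
Eigenvalues λ = 1 ± 3i (complex conjugate pair).
For λ=1+3i: an eigenvector is (1,-1) - i(2,-1) = (1 - 2i, -1 + i).
A real fundamental pair from Re and Im of e^((1+3i)t)v: X_1 = e^(t)(cos(3t)·(1,-1) + sin(3t)·(2,-1)), X_2 = e^(t)(sin(3t)·(1,-1) - cos(3t)·(2,-1)).
General solution: C_1X_1 + C_2X_2.

x_1(t) = 2C_1e^(t)sin(3t) + C_1e^(t)cos(3t) + C_2e^(t)sin(3t) - 2C_2e^(t)cos(3t), x_2(t) = -C_1e^(t)sin(3t) - C_1e^(t)cos(3t) - C_2e^(t)sin(3t) + C_2e^(t)cos(3t)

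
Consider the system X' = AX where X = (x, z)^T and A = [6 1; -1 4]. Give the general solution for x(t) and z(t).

x(t) = c_1e^(5t) + c_2te^(5t) - c_2e^(5t), z(t) = -c_1e^(5t) - c_2te^(5t) + 2c_2e^(5t)

Coefficient matrix A = [[6, 1], [-1, 4]].
Characteristic polynomial det(A - λI) = λ^2 - 10λ + 25 = 0.
Single eigenvalue λ = 5 with algebraic multiplicity 2.
Eigenvector v = (1,-1); generalized eigenvector w with (A-λI)w=v is (-1,2).
General solution: e^(5t)[c_1·v + c_2·(t·v + w)].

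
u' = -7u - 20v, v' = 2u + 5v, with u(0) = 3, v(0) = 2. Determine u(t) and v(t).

u(t) = -29e^(-t)sin(2t) + 3e^(-t)cos(2t), v(t) = 9e^(-t)sin(2t) + 2e^(-t)cos(2t)

Coefficient matrix A = [[-7, -20], [2, 5]].
Characteristic polynomial det(A - λI) = λ^2 + 2λ + 5 = 0.
Eigenvalues λ = -1 ± 2i (complex conjugate pair).
For λ=-1+2i: an eigenvector is (3,-1) - i(1,0) = (3 - i, -1).
A real fundamental pair from Re and Im of e^((-1+2i)t)v: X_1 = e^(-t)(cos(2t)·(3,-1) + sin(2t)·(1,0)), X_2 = e^(-t)(sin(2t)·(3,-1) - cos(2t)·(1,0)).
General solution: c_1X_1 + c_2X_2.
Applying u(0)=3, v(0)=2 gives c_1=-2, c_2=-9.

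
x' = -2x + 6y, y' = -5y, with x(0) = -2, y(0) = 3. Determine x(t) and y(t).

x(t) = 4e^(-2t) - 6e^(-5t), y(t) = 3e^(-5t)

Coefficient matrix A = [[-2, 6], [0, -5]].
Characteristic polynomial det(A - λI) = λ^2 + 7λ + 10 = 0.
Eigenvalues λ = -5, -2.
For λ=-5: (A-λI) row 1 is [3, 6], so an eigenvector is (-2, 1).
For λ=-2: (A-λI) row 1 is [0, 6], so an eigenvector is (-1, 0).
General solution: K_1e^(-5t)(-2,1) + K_2e^(-2t)(-1,0).
Applying x(0)=-2, y(0)=3 gives K_1=3, K_2=-4.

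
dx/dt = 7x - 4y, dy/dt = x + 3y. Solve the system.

Coefficient matrix A = [[7, -4], [1, 3]].
Characteristic polynomial det(A - λI) = λ^2 - 10λ + 25 = 0.
Single eigenvalue λ = 5 with algebraic multiplicity 2.
Eigenvector v = (-2,-1); generalized eigenvector w with (A-λI)w=v is (-1,0).
General solution: e^(5t)[C_1·v + C_2·(t·v + w)].

x(t) = -2C_1e^(5t) - 2C_2te^(5t) - C_2e^(5t), y(t) = -C_1e^(5t) - C_2te^(5t)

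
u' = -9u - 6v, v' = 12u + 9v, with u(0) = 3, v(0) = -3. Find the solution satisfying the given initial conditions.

Coefficient matrix A = [[-9, -6], [12, 9]].
Characteristic polynomial det(A - λI) = λ^2 - 9 = 0.
Eigenvalues λ = 3, -3.
For λ=3: (A-λI) row 1 is [-12, -6], so an eigenvector is (-1, 2).
For λ=-3: (A-λI) row 1 is [-6, -6], so an eigenvector is (-1, 1).
General solution: K_1e^(3t)(-1,2) + K_2e^(-3t)(-1,1).
Applying u(0)=3, v(0)=-3 gives K_1=0, K_2=-3.

u(t) = 3e^(-3t), v(t) = -3e^(-3t)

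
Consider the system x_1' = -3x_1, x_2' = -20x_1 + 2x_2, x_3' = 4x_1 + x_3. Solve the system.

Coefficient matrix A = [[-3, 0, 0], [-20, 2, 0], [4, 0, 1]].
det(A - λI) = 0 gives eigenvalues λ = -3, 2, 1.
For λ=-3: eigenvector (1,4,-1).
For λ=2: eigenvector (0,1,0).
For λ=1: eigenvector (0,0,1).
General solution: C_1e^(-3t)(1,4,-1) + C_2e^(2t)(0,1,0) + C_3e^(t)(0,0,1).

x_1(t) = C_1e^(-3t), x_2(t) = 4C_1e^(-3t) + C_2e^(2t), x_3(t) = -C_1e^(-3t) + C_3e^(t)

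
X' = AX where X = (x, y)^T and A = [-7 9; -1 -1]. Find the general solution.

x(t) = 3K_1e^(-4t) + 3K_2te^(-4t) + 2K_2e^(-4t), y(t) = K_1e^(-4t) + K_2te^(-4t) + K_2e^(-4t)

Coefficient matrix A = [[-7, 9], [-1, -1]].
Characteristic polynomial det(A - λI) = λ^2 + 8λ + 16 = 0.
Single eigenvalue λ = -4 with algebraic multiplicity 2.
Eigenvector v = (3,1); generalized eigenvector w with (A-λI)w=v is (2,1).
General solution: e^(-4t)[K_1·v + K_2·(t·v + w)].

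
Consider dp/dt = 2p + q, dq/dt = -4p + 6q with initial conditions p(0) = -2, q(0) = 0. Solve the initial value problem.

Coefficient matrix A = [[2, 1], [-4, 6]].
Characteristic polynomial det(A - λI) = λ^2 - 8λ + 16 = 0.
Single eigenvalue λ = 4 with algebraic multiplicity 2.
Eigenvector v = (1,2); generalized eigenvector w with (A-λI)w=v is (-1,-1).
General solution: e^(4t)[K_1·v + K_2·(t·v + w)].
Applying p(0)=-2, q(0)=0 gives K_1=2, K_2=4.

p(t) = 4te^(4t) - 2e^(4t), q(t) = 8te^(4t)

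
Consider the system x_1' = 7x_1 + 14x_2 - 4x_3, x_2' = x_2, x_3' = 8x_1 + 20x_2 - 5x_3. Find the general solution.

x_1(t) = C_1e^(-t) - C_2e^(t) - C_3e^(3t), x_2(t) = C_2e^(t), x_3(t) = 2C_1e^(-t) + 2C_2e^(t) - C_3e^(3t)

Coefficient matrix A = [[7, 14, -4], [0, 1, 0], [8, 20, -5]].
det(A - λI) = 0 gives eigenvalues λ = -1, 1, 3.
For λ=-1: eigenvector (1,0,2).
For λ=1: eigenvector (-1,1,2).
For λ=3: eigenvector (-1,0,-1).
General solution: C_1e^(-t)(1,0,2) + C_2e^(t)(-1,1,2) + C_3e^(3t)(-1,0,-1).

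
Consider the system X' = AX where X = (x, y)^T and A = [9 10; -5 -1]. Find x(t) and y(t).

Coefficient matrix A = [[9, 10], [-5, -1]].
Characteristic polynomial det(A - λI) = λ^2 - 8λ + 41 = 0.
Eigenvalues λ = 4 ± 5i (complex conjugate pair).
For λ=4+5i: an eigenvector is (1,-1) - i(-1,0) = (1 + i, -1).
A real fundamental pair from Re and Im of e^((4+5i)t)v: X_1 = e^(4t)(cos(5t)·(1,-1) + sin(5t)·(-1,0)), X_2 = e^(4t)(sin(5t)·(1,-1) - cos(5t)·(-1,0)).
General solution: K_1X_1 + K_2X_2.

x(t) = -K_1e^(4t)sin(5t) + K_1e^(4t)cos(5t) + K_2e^(4t)sin(5t) + K_2e^(4t)cos(5t), y(t) = -K_1e^(4t)cos(5t) - K_2e^(4t)sin(5t)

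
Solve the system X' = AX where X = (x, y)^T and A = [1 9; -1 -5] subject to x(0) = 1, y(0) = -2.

Coefficient matrix A = [[1, 9], [-1, -5]].
Characteristic polynomial det(A - λI) = λ^2 + 4λ + 4 = 0.
Single eigenvalue λ = -2 with algebraic multiplicity 2.
Eigenvector v = (-3,1); generalized eigenvector w with (A-λI)w=v is (2,-1).
General solution: e^(-2t)[c_1·v + c_2·(t·v + w)].
Applying x(0)=1, y(0)=-2 gives c_1=3, c_2=5.

x(t) = -15te^(-2t) + e^(-2t), y(t) = 5te^(-2t) - 2e^(-2t)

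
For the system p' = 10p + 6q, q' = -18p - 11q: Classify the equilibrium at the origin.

A = [[10,6],[-18,-11]]; det(A-λI) = λ^2 + λ - 2.
λ = -2, 1: opposite signs.

saddle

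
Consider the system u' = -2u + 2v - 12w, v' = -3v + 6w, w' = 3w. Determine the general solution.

Coefficient matrix A = [[-2, 2, -12], [0, -3, 6], [0, 0, 3]].
det(A - λI) = 0 gives eigenvalues λ = -3, -2, 3.
For λ=-3: eigenvector (-2,1,0).
For λ=-2: eigenvector (1,0,0).
For λ=3: eigenvector (-2,1,1).
General solution: K_1e^(-3t)(-2,1,0) + K_2e^(-2t)(1,0,0) + K_3e^(3t)(-2,1,1).

u(t) = -2K_1e^(-3t) + K_2e^(-2t) - 2K_3e^(3t), v(t) = K_1e^(-3t) + K_3e^(3t), w(t) = K_3e^(3t)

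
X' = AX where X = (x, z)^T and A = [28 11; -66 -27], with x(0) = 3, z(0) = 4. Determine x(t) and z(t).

Coefficient matrix A = [[28, 11], [-66, -27]].
Characteristic polynomial det(A - λI) = λ^2 - λ - 30 = 0.
Eigenvalues λ = -5, 6.
For λ=-5: (A-λI) row 1 is [33, 11], so an eigenvector is (-1, 3).
For λ=6: (A-λI) row 1 is [22, 11], so an eigenvector is (-1, 2).
General solution: c_1e^(-5t)(-1,3) + c_2e^(6t)(-1,2).
Applying x(0)=3, z(0)=4 gives c_1=10, c_2=-13.

x(t) = 13e^(6t) - 10e^(-5t), z(t) = -26e^(6t) + 30e^(-5t)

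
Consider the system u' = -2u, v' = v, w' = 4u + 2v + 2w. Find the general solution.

u(t) = c_1e^(-2t), v(t) = c_2e^(t), w(t) = -c_1e^(-2t) - 2c_2e^(t) + c_3e^(2t)

Coefficient matrix A = [[-2, 0, 0], [0, 1, 0], [4, 2, 2]].
det(A - λI) = 0 gives eigenvalues λ = -2, 1, 2.
For λ=-2: eigenvector (1,0,-1).
For λ=1: eigenvector (0,1,-2).
For λ=2: eigenvector (0,0,1).
General solution: c_1e^(-2t)(1,0,-1) + c_2e^(t)(0,1,-2) + c_3e^(2t)(0,0,1).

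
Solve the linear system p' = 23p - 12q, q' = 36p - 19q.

Coefficient matrix A = [[23, -12], [36, -19]].
Characteristic polynomial det(A - λI) = λ^2 - 4λ - 5 = 0.
Eigenvalues λ = 5, -1.
For λ=5: (A-λI) row 1 is [18, -12], so an eigenvector is (2, 3).
For λ=-1: (A-λI) row 1 is [24, -12], so an eigenvector is (-1, -2).
General solution: K_1e^(5t)(2,3) + K_2e^(-t)(-1,-2).

p(t) = 2K_1e^(5t) - K_2e^(-t), q(t) = 3K_1e^(5t) - 2K_2e^(-t)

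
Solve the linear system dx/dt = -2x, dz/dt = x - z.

x(t) = c_1e^(-2t), z(t) = -c_1e^(-2t) - c_2e^(-t)

Coefficient matrix A = [[-2, 0], [1, -1]].
Characteristic polynomial det(A - λI) = λ^2 + 3λ + 2 = 0.
Eigenvalues λ = -2, -1.
For λ=-2: (A-λI) row 2 is [1, 1], so an eigenvector is (1, -1).
For λ=-1: (A-λI) row 1 is [-1, 0], so an eigenvector is (0, -1).
General solution: c_1e^(-2t)(1,-1) + c_2e^(-t)(0,-1).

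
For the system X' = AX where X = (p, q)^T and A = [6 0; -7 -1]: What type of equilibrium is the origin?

A = [[6,0],[-7,-1]]; det(A-λI) = λ^2 - 5λ - 6.
λ = -1, 6: opposite signs.

saddle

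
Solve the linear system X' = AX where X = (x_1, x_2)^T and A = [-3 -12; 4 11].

Coefficient matrix A = [[-3, -12], [4, 11]].
Characteristic polynomial det(A - λI) = λ^2 - 8λ + 15 = 0.
Eigenvalues λ = 3, 5.
For λ=3: (A-λI) row 1 is [-6, -12], so an eigenvector is (2, -1).
For λ=5: (A-λI) row 1 is [-8, -12], so an eigenvector is (3, -2).
General solution: c_1e^(3t)(2,-1) + c_2e^(5t)(3,-2).

x_1(t) = 2c_1e^(3t) + 3c_2e^(5t), x_2(t) = -c_1e^(3t) - 2c_2e^(5t)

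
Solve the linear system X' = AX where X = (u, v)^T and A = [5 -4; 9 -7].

u(t) = 2C_1e^(-t) + 2C_2te^(-t) - C_2e^(-t), v(t) = 3C_1e^(-t) + 3C_2te^(-t) - 2C_2e^(-t)

Coefficient matrix A = [[5, -4], [9, -7]].
Characteristic polynomial det(A - λI) = λ^2 + 2λ + 1 = 0.
Single eigenvalue λ = -1 with algebraic multiplicity 2.
Eigenvector v = (2,3); generalized eigenvector w with (A-λI)w=v is (-1,-2).
General solution: e^(-t)[C_1·v + C_2·(t·v + w)].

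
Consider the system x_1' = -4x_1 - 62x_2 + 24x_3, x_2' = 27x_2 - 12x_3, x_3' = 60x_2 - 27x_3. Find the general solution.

x_1(t) = c_1e^(-4t) - 2c_2e^(3t) - 4c_3e^(-3t), x_2(t) = c_2e^(3t) + 2c_3e^(-3t), x_3(t) = 2c_2e^(3t) + 5c_3e^(-3t)

Coefficient matrix A = [[-4, -62, 24], [0, 27, -12], [0, 60, -27]].
det(A - λI) = 0 gives eigenvalues λ = -4, 3, -3.
For λ=-4: eigenvector (1,0,0).
For λ=3: eigenvector (-2,1,2).
For λ=-3: eigenvector (-4,2,5).
General solution: c_1e^(-4t)(1,0,0) + c_2e^(3t)(-2,1,2) + c_3e^(-3t)(-4,2,5).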